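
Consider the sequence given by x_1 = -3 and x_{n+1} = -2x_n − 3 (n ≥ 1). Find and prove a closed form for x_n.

Claim: x_n = (-2)^n − 1.

Base case: x_1 = -3, and (-2)^1 − 1 = -2 − 1 = -3.
Assume x_j = (-2)^j − 1 for some j ≥ 1.
Then x_{j+1} = -2x_j − 3 = -2·((-2)^j − 1) − 3 = -2·(-2)^j + 2 − 3 = (-2)^{j+1} − 1.
So the formula holds for j+1, and by induction x_n = (-2)^n − 1 for all n ≥ 1.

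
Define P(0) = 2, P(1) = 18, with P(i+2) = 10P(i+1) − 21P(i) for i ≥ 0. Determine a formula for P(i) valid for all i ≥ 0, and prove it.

Claim: P(i) = 3·7^i − 3^i.

Base cases: P(0) = 2 and 3·7^0 − 3^0 = 2; P(1) = 18 and 3·7^1 − 3^1 = 18.
Assume P(t) = 3·7^t − 3^t for all 0 ≤ t ≤ j, where j ≥ 1.
Then P(j+1) = 10P(j) − 21P(j−1) = 10·(3·7^j − 3^j) − 21·(3·7^{j−1} − 3^{j−1}) = 3·(10·7 − 21)7^{j−1} − (10·3 − 21)3^{j−1} = 147·7^{j−1} − 9·3^{j−1} = 3·7^{j+1} − 3^{j+1}.
Hence P(i) = 3·7^i − 3^i for every i ≥ 0, by strong induction.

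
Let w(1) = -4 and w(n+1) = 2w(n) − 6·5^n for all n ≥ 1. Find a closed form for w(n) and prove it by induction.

Claim: w(n) = 3·2^n − 2·5^n.

Base case: w(1) = -4, and 3·2^1 − 2·5^1 = 6 − 10 = -4.
Assume w(j) = 3·2^j − 2·5^j for some j ≥ 1.
Then w(j+1) = 2w(j) − 6·5^j = 2·(3·2^j − 2·5^j) − 6·5^j = 3·2^{j+1} − 4·5^j − 6·5^j = 3·2^{j+1} − 10·5^j = 3·2^{j+1} − 2·5^{j+1}.
So the formula holds for j+1, and by induction w(n) = 3·2^n − 2·5^n for all n ≥ 1.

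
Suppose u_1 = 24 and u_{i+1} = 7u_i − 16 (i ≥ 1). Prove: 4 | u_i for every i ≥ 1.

Base case: u_1 = 24 = 4·6, so 4 | u_1.
Assume 4 | u_k, so u_k = 4t for some integer t.
Then u_{k+1} = 7u_k − 16 = 7·(4t) − 16 = 4(7t − 4), so 4 | u_{k+1}.
So the property holds for k+1, and by induction 4 | u_i for all i ≥ 1.

4 | u_i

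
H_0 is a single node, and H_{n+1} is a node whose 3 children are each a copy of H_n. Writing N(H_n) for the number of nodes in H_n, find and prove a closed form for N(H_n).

Claim: N(H_n) = (3^{n+1} − 1)/2.

Base case: N(H_0) = 1, and (3^{0+1} − 1)/2 = 1.
Assume N(H_j) = (3^{j+1} − 1)/2.
Then N(H_{j+1}) = 1 + 3N(H_j) = 1 + 3·(3^{j+1} − 1)/2 = 1 + (3^{j+2} − 3)/2 = (2 + 3^{j+2} − 3)/2 = (3^{j+2} − 1)/2.
So the formula holds for j+1, and by induction N(H_n) = (3^{n+1} − 1)/2 for all n ≥ 0.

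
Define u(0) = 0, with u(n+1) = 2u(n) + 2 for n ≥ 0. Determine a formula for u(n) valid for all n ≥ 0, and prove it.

Claim: u(n) = 2^{n+1} − 2.

Base case: u(0) = 0, and 2^{0+1} − 2 = 2 − 2 = 0.
Assume u(m) = 2^{m+1} − 2 for some m ≥ 0.
Then u(m+1) = 2u(m) + 2 = 2·(2^{m+1} − 2) + 2 = 2^{m+2} − 4 + 2 = 2^{m+2} − 2.
This completes the inductive step, so u(n) = 2^{n+1} − 2 for all n ≥ 0.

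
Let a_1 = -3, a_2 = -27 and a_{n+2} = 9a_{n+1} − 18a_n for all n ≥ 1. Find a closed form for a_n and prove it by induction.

Claim: a_n = 3^n − 6^n.

Base cases: a_1 = -3 and 3^1 − 6^1 = -3; a_2 = -27 and 3^2 − 6^2 = -27.
Assume a_i = 3^i − 6^i for all 1 ≤ i ≤ j, where j ≥ 2.
Then a_{j+1} = 9a_j − 18a_{j−1} = 9·(3^j − 6^j) − 18·(3^{j−1} − 6^{j−1}) = (9·3 − 18)3^{j−1} − (9·6 − 18)6^{j−1} = 9·3^{j−1} − 36·6^{j−1} = 3^{j+1} − 6^{j+1}.
Hence a_n = 3^n − 6^n for every n ≥ 1, by strong induction.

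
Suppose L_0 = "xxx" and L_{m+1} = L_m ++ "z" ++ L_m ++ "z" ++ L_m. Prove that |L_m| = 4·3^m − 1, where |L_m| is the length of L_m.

Base case: |L_0| = 3, and 4·3^0 − 1 = 3.
Assume |L_k| = 4·3^k − 1.
Then |L_{k+1}| = 3|L_k| + 2 = 3(4·3^k − 1) + 2 = 4·3^{k+1} − 3 + 2 = 4·3^{k+1} − 1.
This completes the inductive step, so |L_m| = 4·3^m − 1 for all m ≥ 0.

|L_m| = 4·3^m − 1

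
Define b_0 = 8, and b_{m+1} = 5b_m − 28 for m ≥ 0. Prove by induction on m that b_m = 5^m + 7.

Base case: b_0 = 8, and 5^0 + 7 = 1 + 7 = 8.
Assume b_k = 5^k + 7 for some k ≥ 0.
Then b_{k+1} = 5b_k − 28 = 5·(5^k + 7) − 28 = 5^{k+1} + 35 − 28 = 5^{k+1} + 7.
So the formula holds for k+1, and by induction b_m = 5^m + 7 for all m ≥ 0.

b_m = 5^m + 7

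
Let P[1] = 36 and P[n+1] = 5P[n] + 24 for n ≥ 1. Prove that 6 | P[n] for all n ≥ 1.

Base case: P[1] = 36 = 6·6, so 6 | P[1].
Assume 6 | P[k], so P[k] = 6t for some integer t.
Then P[k+1] = 5P[k] + 24 = 5·(6t) + 24 = 6(5t + 4), so 6 | P[k+1].
By induction, 6 | P[n] for all n ≥ 1.

6 | P[n]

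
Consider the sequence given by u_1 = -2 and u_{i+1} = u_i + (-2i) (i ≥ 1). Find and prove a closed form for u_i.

Claim: u_i = -i^2 + i − 2.

Base case: u_1 = -2, and -1^2 + 1 − 2 = -2.
Assume u_k = -k^2 + k − 2.
Then u_{k+1} = u_k + (-2k) = (-k^2 + k − 2) + (-2k) = -k^2 − k − 2,
and -(k+1)^2 + (k+1) − 2 = -k^2 − k − 2.
Hence u_i = -i^2 + i − 2 for every i ≥ 1, by induction.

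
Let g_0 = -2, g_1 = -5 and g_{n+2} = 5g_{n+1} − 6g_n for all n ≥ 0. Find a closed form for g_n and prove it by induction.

Claim: g_n = -2^n − 3^n.

Base cases: g_0 = -2 and -2^0 − 3^0 = -2; g_1 = -5 and -2^1 − 3^1 = -5.
Assume g_j = -2^j − 3^j for all 0 ≤ j ≤ k, where k ≥ 1.
Then g_{k+1} = 5g_k − 6g_{k−1} = 5·(-2^k − 3^k) − 6·(-2^{k−1} − 3^{k−1}) = -(5·2 − 6)2^{k−1} − (5·3 − 6)3^{k−1} = -4·2^{k−1} − 9·3^{k−1} = -2^{k+1} − 3^{k+1}.
By strong induction, g_n = -2^n − 3^n for all n ≥ 0.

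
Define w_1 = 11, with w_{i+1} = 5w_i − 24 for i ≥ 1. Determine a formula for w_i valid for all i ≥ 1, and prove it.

Claim: w_i = 5^i + 6.

Base case: w_1 = 11, and 5^1 + 6 = 5 + 6 = 11.
Assume w_k = 5^k + 6 for some k ≥ 1.
Then w_{k+1} = 5w_k − 24 = 5·(5^k + 6) − 24 = 5^{k+1} + 30 − 24 = 5^{k+1} + 6.
So the formula holds for k+1, and by induction w_i = 5^i + 6 for all i ≥ 1.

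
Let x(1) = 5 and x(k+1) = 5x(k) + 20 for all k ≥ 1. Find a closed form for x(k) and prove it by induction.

Claim: x(k) = 2·5^k − 5.

Base case: x(1) = 5, and 2·5^1 − 5 = 10 − 5 = 5.
Assume x(j) = 2·5^j − 5 for some j ≥ 1.
Then x(j+1) = 5x(j) + 20 = 5·(2·5^j − 5) + 20 = 10·5^j − 25 + 20 = 2·5^{j+1} − 5.
By induction, x(k) = 2·5^k − 5 for all k ≥ 1.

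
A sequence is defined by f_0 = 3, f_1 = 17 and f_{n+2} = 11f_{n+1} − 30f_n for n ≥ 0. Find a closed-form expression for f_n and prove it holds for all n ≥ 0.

Claim: f_n = 5^n + 2·6^n.

Base cases: f_0 = 3 and 5^0 + 2·6^0 = 3; f_1 = 17 and 5^1 + 2·6^1 = 17.
Assume f_j = 5^j + 2·6^j for all 0 ≤ j ≤ k, where k ≥ 1.
Then f_{k+1} = 11f_k − 30f_{k−1} = 11·(5^k + 2·6^k) − 30·(5^{k−1} + 2·6^{k−1}) = (11·5 − 30)5^{k−1} + 2·(11·6 − 30)6^{k−1} = 25·5^{k−1} + 72·6^{k−1} = 5^{k+1} + 2·6^{k+1}.
Hence f_n = 5^n + 2·6^n for every n ≥ 0, by strong induction.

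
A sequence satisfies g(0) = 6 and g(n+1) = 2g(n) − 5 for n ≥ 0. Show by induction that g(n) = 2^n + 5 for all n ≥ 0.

Base case: g(0) = 6, and 2^0 + 5 = 1 + 5 = 6.
Assume g(k) = 2^k + 5 for some k ≥ 0.
Then g(k+1) = 2g(k) − 5 = 2·(2^k + 5) − 5 = 2^{k+1} + 10 − 5 = 2^{k+1} + 5.
This completes the inductive step, so g(n) = 2^n + 5 for all n ≥ 0.

g(n) = 2^n + 5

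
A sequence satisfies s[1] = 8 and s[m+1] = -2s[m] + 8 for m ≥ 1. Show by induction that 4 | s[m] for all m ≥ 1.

Base case: s[1] = 8 = 4·2, so 4 | s[1].
Assume 4 | s[j], so s[j] = 4t for some integer t.
Then s[j+1] = -2s[j] + 8 = -2·(4t) + 8 = 4(-2t + 2), so 4 | s[j+1].
This completes the inductive step, so 4 | s[m] for all m ≥ 1.

4 | s[m]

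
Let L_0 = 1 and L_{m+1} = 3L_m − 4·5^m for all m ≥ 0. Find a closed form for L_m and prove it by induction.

Claim: L_m = 3·3^m − 2·5^m.

Base case: L_0 = 1, and 3·3^0 − 2·5^0 = 3 − 2 = 1.
Assume L_j = 3·3^j − 2·5^j for some j ≥ 0.
Then L_{j+1} = 3L_j − 4·5^j = 3·(3·3^j − 2·5^j) − 4·5^j = 3·3^{j+1} − 6·5^j − 4·5^j = 3·3^{j+1} − 10·5^j = 3·3^{j+1} − 2·5^{j+1}.
Hence L_m = 3·3^m − 2·5^m for every m ≥ 0, by induction.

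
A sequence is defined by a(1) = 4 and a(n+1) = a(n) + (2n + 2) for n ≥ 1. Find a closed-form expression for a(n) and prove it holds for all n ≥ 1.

Claim: a(n) = n^2 + n + 2.

Base case: a(1) = 4, and 1^2 + 1 + 2 = 4.
Assume a(k) = k^2 + k + 2.
Then a(k+1) = a(k) + (2k + 2) = (k^2 + k + 2) + (2k + 2) = k^2 + 3k + 4,
and (k+1)^2 + (k+1) + 2 = k^2 + 3k + 4.
Hence a(n) = n^2 + n + 2 for every n ≥ 1, by induction.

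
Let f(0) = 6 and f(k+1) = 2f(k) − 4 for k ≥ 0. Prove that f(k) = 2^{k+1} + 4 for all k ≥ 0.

Base case: f(0) = 6, and 2^{0+1} + 4 = 2 + 4 = 6.
Assume f(r) = 2^{r+1} + 4 for some r ≥ 0.
Then f(r+1) = 2f(r) − 4 = 2·(2^{r+1} + 4) − 4 = 2^{r+2} + 8 − 4 = 2^{r+2} + 4.
So the formula holds for r+1, and by induction f(k) = 2^{k+1} + 4 for all k ≥ 0.

f(k) = 2^{k+1} + 4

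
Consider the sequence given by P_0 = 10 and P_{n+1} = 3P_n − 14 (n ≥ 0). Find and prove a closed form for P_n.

Claim: P_n = 3^{n+1} + 7.

Base case: P_0 = 10, and 3^{0+1} + 7 = 3 + 7 = 10.
Assume P_m = 3^{m+1} + 7 for some m ≥ 0.
Then P_{m+1} = 3P_m − 14 = 3·(3^{m+1} + 7) − 14 = 3^{m+2} + 21 − 14 = 3^{m+2} + 7.
By induction, P_n = 3^{n+1} + 7 for all n ≥ 0.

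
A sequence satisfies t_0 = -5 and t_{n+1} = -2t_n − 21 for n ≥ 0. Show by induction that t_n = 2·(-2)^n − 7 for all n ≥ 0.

Base case: t_0 = -5, and 2·(-2)^0 − 7 = 2 − 7 = -5.
Assume t_j = 2·(-2)^j − 7 for some j ≥ 0.
Then t_{j+1} = -2t_j − 21 = -2·(2·(-2)^j − 7) − 21 = -4·(-2)^j + 14 − 21 = 2·(-2)^{j+1} − 7.
By induction, t_n = 2·(-2)^n − 7 for all n ≥ 0.

t_n = 2·(-2)^n − 7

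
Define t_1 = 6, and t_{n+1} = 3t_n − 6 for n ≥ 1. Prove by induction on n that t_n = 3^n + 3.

Base case: t_1 = 6, and 3^1 + 3 = 3 + 3 = 6.
Assume t_r = 3^r + 3 for some r ≥ 1.
Then t_{r+1} = 3t_r − 6 = 3·(3^r + 3) − 6 = 3^{r+1} + 9 − 6 = 3^{r+1} + 3.
Hence t_n = 3^n + 3 for every n ≥ 1, by induction.

t_n = 3^n + 3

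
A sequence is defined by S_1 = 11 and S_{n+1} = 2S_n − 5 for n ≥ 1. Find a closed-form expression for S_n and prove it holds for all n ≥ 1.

Claim: S_n = 3·2^n + 5.

Base case: S_1 = 11, and 3·2^1 + 5 = 6 + 5 = 11.
Assume S_r = 3·2^r + 5 for some r ≥ 1.
Then S_{r+1} = 2S_r − 5 = 2·(3·2^r + 5) − 5 = 6·2^r + 10 − 5 = 3·2^{r+1} + 5.
So the formula holds for r+1, and by induction S_n = 3·2^n + 5 for all n ≥ 1.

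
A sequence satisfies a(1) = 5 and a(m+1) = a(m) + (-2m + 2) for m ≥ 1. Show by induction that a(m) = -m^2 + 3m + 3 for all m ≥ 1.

Base case: a(1) = 5, and -1^2 + 3·1 + 3 = 5.
Assume a(k) = -k^2 + 3k + 3.
Then a(k+1) = a(k) + (-2k + 2) = (-k^2 + 3k + 3) + (-2k + 2) = -k^2 + k + 5,
and -(k+1)^2 + 3·(k+1) + 3 = -k^2 + k + 5.
This completes the inductive step, so a(m) = -m^2 + 3m + 3 for all m ≥ 1.

a(m) = -m^2 + 3m + 3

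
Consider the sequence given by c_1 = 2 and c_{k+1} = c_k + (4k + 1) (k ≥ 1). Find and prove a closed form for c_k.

Claim: c_k = 2k^2 − k + 1.

Base case: c_1 = 2, and 2·1^2 − 1 + 1 = 2.
Assume c_m = 2m^2 − m + 1.
Then c_{m+1} = c_m + (4m + 1) = (2m^2 − m + 1) + (4m + 1) = 2m^2 + 3m + 2,
and 2·(m+1)^2 − (m+1) + 1 = 2m^2 + 3m + 2.
Hence c_k = 2k^2 − k + 1 for every k ≥ 1, by induction.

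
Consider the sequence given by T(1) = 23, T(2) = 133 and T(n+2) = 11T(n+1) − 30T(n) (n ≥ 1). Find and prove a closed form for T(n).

Claim: T(n) = 3·6^n + 5^n.

Base cases: T(1) = 23 and 3·6^1 + 5^1 = 23; T(2) = 133 and 3·6^2 + 5^2 = 133.
Assume T(j) = 3·6^j + 5^j for all 1 ≤ j ≤ m, where m ≥ 2.
Then T(m+1) = 11T(m) − 30T(m−1) = 11·(3·6^m + 5^m) − 30·(3·6^{m−1} + 5^{m−1}) = 3·(11·6 − 30)6^{m−1} + (11·5 − 30)5^{m−1} = 108·6^{m−1} + 25·5^{m−1} = 3·6^{m+1} + 5^{m+1}.
So the formula holds for m+1, and by strong induction T(n) = 3·6^n + 5^n for all n ≥ 1.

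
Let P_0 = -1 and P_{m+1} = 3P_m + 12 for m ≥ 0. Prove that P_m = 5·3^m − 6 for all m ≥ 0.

Base case: P_0 = -1, and 5·3^0 − 6 = 5 − 6 = -1.
Assume P_k = 5·3^k − 6 for some k ≥ 0.
Then P_{k+1} = 3P_k + 12 = 3·(5·3^k − 6) + 12 = 15·3^k − 18 + 12 = 5·3^{k+1} − 6.
Hence P_m = 5·3^m − 6 for every m ≥ 0, by induction.

P_m = 5·3^m − 6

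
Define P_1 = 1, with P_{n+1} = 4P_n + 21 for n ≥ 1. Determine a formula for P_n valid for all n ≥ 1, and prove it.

Claim: P_n = 2·4^n − 7.

Base case: P_1 = 1, and 2·4^1 − 7 = 8 − 7 = 1.
Assume P_r = 2·4^r − 7 for some r ≥ 1.
Then P_{r+1} = 4P_r + 21 = 4·(2·4^r − 7) + 21 = 8·4^r − 28 + 21 = 2·4^{r+1} − 7.
So the formula holds for r+1, and by induction P_n = 2·4^n − 7 for all n ≥ 1.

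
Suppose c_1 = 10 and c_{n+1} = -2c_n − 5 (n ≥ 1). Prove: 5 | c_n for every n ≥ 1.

Base case: c_1 = 10 = 5·2, so 5 | c_1.
Assume 5 | c_r, so c_r = 5t for some integer t.
Then c_{r+1} = -2c_r − 5 = -2·(5t) − 5 = 5(-2t − 1), so 5 | c_{r+1}.
By induction, 5 | c_n for all n ≥ 1.

5 | c_n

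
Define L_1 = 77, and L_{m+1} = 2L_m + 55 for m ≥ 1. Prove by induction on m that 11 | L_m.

Base case: L_1 = 77 = 11·7, so 11 | L_1.
Assume 11 | L_j, so L_j = 11t for some integer t.
Then L_{j+1} = 2L_j + 55 = 2·(11t) + 55 = 11(2t + 5), so 11 | L_{j+1}.
Hence 11 | L_m for every m ≥ 1, by induction.

11 | L_m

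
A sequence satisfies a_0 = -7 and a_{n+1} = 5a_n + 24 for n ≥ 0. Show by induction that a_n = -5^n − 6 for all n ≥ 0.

Base case: a_0 = -7, and -5^0 − 6 = -1 − 6 = -7.
Assume a_k = -5^k − 6 for some k ≥ 0.
Then a_{k+1} = 5a_k + 24 = 5·(-5^k − 6) + 24 = -5^{k+1} − 30 + 24 = -5^{k+1} − 6.
So the formula holds for k+1, and by induction a_n = -5^n − 6 for all n ≥ 0.

a_n = -5^n − 6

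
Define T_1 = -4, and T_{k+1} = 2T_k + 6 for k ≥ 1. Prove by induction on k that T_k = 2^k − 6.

Base case: T_1 = -4, and 2^1 − 6 = 2 − 6 = -4.
Assume T_m = 2^m − 6 for some m ≥ 1.
Then T_{m+1} = 2T_m + 6 = 2·(2^m − 6) + 6 = 2^{m+1} − 12 + 6 = 2^{m+1} − 6.
So the formula holds for m+1, and by induction T_k = 2^k − 6 for all k ≥ 1.

T_k = 2^k − 6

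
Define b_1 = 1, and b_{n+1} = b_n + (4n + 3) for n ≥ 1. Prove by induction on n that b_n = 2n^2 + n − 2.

Base case: b_1 = 1, and 2·1^2 + 1 − 2 = 1.
Assume b_k = 2k^2 + k − 2.
Then b_{k+1} = b_k + (4k + 3) = (2k^2 + k − 2) + (4k + 3) = 2k^2 + 5k + 1,
and 2·(k+1)^2 + (k+1) − 2 = 2k^2 + 5k + 1.
This completes the inductive step, so b_n = 2n^2 + n − 2 for all n ≥ 1.

b_n = 2n^2 + n − 2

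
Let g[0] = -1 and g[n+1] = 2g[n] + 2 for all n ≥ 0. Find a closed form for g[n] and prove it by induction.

Claim: g[n] = 2^n − 2.

Base case: g[0] = -1, and 2^0 − 2 = 1 − 2 = -1.
Assume g[r] = 2^r − 2 for some r ≥ 0.
Then g[r+1] = 2g[r] + 2 = 2·(2^r − 2) + 2 = 2^{r+1} − 4 + 2 = 2^{r+1} − 2.
This completes the inductive step, so g[n] = 2^n − 2 for all n ≥ 0.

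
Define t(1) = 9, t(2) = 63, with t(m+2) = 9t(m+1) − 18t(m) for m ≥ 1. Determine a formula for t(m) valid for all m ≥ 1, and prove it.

Claim: t(m) = 2·6^m − 3^m.

Base cases: t(1) = 9 and 2·6^1 − 3^1 = 9; t(2) = 63 and 2·6^2 − 3^2 = 63.
Assume t(j) = 2·6^j − 3^j for all 1 ≤ j ≤ k, where k ≥ 2.
Then t(k+1) = 9t(k) − 18t(k−1) = 9·(2·6^k − 3^k) − 18·(2·6^{k−1} − 3^{k−1}) = 2·(9·6 − 18)6^{k−1} − (9·3 − 18)3^{k−1} = 72·6^{k−1} − 9·3^{k−1} = 2·6^{k+1} − 3^{k+1}.
By strong induction, t(m) = 2·6^m − 3^m for all m ≥ 1.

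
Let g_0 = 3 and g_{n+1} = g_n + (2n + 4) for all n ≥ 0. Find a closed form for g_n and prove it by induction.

Claim: g_n = n^2 + 3n + 3.

Base case: g_0 = 3, and 0^2 + 3·0 + 3 = 3.
Assume g_j = j^2 + 3j + 3.
Then g_{j+1} = g_j + (2j + 4) = (j^2 + 3j + 3) + (2j + 4) = j^2 + 5j + 7,
and (j+1)^2 + 3·(j+1) + 3 = j^2 + 5j + 7.
By induction, g_n = n^2 + 3n + 3 for all n ≥ 0.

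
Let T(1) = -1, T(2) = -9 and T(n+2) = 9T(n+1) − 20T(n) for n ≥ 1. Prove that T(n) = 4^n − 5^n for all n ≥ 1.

Base cases: T(1) = -1 and 4^1 − 5^1 = -1; T(2) = -9 and 4^2 − 5^2 = -9.
Assume T(j) = 4^j − 5^j for all 1 ≤ j ≤ r, where r ≥ 2.
Then T(r+1) = 9T(r) − 20T(r−1) = 9·(4^r − 5^r) − 20·(4^{r−1} − 5^{r−1}) = (9·4 − 20)4^{r−1} − (9·5 − 20)5^{r−1} = 16·4^{r−1} − 25·5^{r−1} = 4^{r+1} − 5^{r+1}.
By strong induction, T(n) = 4^n − 5^n for all n ≥ 1.

T(n) = 4^n − 5^n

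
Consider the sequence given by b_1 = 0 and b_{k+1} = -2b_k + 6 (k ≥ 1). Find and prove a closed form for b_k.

Claim: b_k = (-2)^k + 2.

Base case: b_1 = 0, and (-2)^1 + 2 = -2 + 2 = 0.
Assume b_j = (-2)^j + 2 for some j ≥ 1.
Then b_{j+1} = -2b_j + 6 = -2·((-2)^j + 2) + 6 = -2·(-2)^j − 4 + 6 = (-2)^{j+1} + 2.
By induction, b_k = (-2)^k + 2 for all k ≥ 1.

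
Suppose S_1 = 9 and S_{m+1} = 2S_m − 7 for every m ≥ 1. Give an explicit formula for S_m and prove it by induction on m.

Claim: S_m = 2^m + 7.

Base case: S_1 = 9, and 2^1 + 7 = 2 + 7 = 9.
Assume S_j = 2^j + 7 for some j ≥ 1.
Then S_{j+1} = 2S_j − 7 = 2·(2^j + 7) − 7 = 2^{j+1} + 14 − 7 = 2^{j+1} + 7.
By induction, S_m = 2^m + 7 for all m ≥ 1.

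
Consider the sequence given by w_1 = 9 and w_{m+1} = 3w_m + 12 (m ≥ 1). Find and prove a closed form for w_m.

Claim: w_m = 5·3^m − 6.

Base case: w_1 = 9, and 5·3^1 − 6 = 15 − 6 = 9.
Assume w_j = 5·3^j − 6 for some j ≥ 1.
Then w_{j+1} = 3w_j + 12 = 3·(5·3^j − 6) + 12 = 15·3^j − 18 + 12 = 5·3^{j+1} − 6.
This completes the inductive step, so w_m = 5·3^m − 6 for all m ≥ 1.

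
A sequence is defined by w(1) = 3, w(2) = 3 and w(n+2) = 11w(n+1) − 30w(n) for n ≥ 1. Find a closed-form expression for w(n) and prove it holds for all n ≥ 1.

Claim: w(n) = 3·5^n − 2·6^n.

Base cases: w(1) = 3 and 3·5^1 − 2·6^1 = 3; w(2) = 3 and 3·5^2 − 2·6^2 = 3.
Assume w(j) = 3·5^j − 2·6^j for all 1 ≤ j ≤ m, where m ≥ 2.
Then w(m+1) = 11w(m) − 30w(m−1) = 11·(3·5^m − 2·6^m) − 30·(3·5^{m−1} − 2·6^{m−1}) = 3·(11·5 − 30)5^{m−1} − 2·(11·6 − 30)6^{m−1} = 75·5^{m−1} − 72·6^{m−1} = 3·5^{m+1} − 2·6^{m+1}.
Hence w(n) = 3·5^n − 2·6^n for every n ≥ 1, by strong induction.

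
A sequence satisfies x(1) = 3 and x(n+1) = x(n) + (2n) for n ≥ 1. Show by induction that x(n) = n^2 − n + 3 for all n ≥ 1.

Base case: x(1) = 3, and 1^2 − 1 + 3 = 3.
Assume x(m) = m^2 − m + 3.
Then x(m+1) = x(m) + (2m) = (m^2 − m + 3) + (2m) = m^2 + m + 3,
and (m+1)^2 − (m+1) + 3 = m^2 + m + 3.
This completes the inductive step, so x(n) = n^2 − n + 3 for all n ≥ 1.

x(n) = n^2 − n + 3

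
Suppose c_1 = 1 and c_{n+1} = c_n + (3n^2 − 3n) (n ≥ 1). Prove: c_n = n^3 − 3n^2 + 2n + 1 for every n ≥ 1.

Base case: c_1 = 1, and 1^3 − 3·1^2 + 2·1 + 1 = 1.
Assume c_k = k^3 − 3k^2 + 2k + 1.
Then c_{k+1} = c_k + (3k^2 − 3k) = (k^3 − 3k^2 + 2k + 1) + (3k^2 − 3k) = k^3 − k + 1,
and (k+1)^3 − 3·(k+1)^2 + 2·(k+1) + 1 = k^3 − k + 1.
Hence c_n = n^3 − 3n^2 + 2n + 1 for every n ≥ 1, by induction.

c_n = n^3 − 3n^2 + 2n + 1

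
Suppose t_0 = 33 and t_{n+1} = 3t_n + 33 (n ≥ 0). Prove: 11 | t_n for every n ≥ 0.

Base case: t_0 = 33 = 11·3, so 11 | t_0.
Assume 11 | t_k, so t_k = 11s for some integer s.
Then t_{k+1} = 3t_k + 33 = 3·(11s) + 33 = 11(3s + 3), so 11 | t_{k+1}.
This completes the inductive step, so 11 | t_n for all n ≥ 0.

11 | t_n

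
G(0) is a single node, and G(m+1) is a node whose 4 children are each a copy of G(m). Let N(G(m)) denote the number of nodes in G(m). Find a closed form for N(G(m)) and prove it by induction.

Claim: N(G(m)) = (4^{m+1} − 1)/3.

Base case: N(G(0)) = 1, and (4^{0+1} − 1)/3 = 1.
Assume N(G(k)) = (4^{k+1} − 1)/3.
Then N(G(k+1)) = 1 + 4N(G(k)) = 1 + 4·(4^{k+1} − 1)/3 = 1 + (4^{k+2} − 4)/3 = (3 + 4^{k+2} − 4)/3 = (4^{k+2} − 1)/3.
Hence N(G(m)) = (4^{m+1} − 1)/3 for every m ≥ 0, by induction.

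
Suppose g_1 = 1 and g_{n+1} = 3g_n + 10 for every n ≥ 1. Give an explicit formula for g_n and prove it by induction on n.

Claim: g_n = 2·3^n − 5.

Base case: g_1 = 1, and 2·3^1 − 5 = 6 − 5 = 1.
Assume g_j = 2·3^j − 5 for some j ≥ 1.
Then g_{j+1} = 3g_j + 10 = 3·(2·3^j − 5) + 10 = 6·3^j − 15 + 10 = 2·3^{j+1} − 5.
So the formula holds for j+1, and by induction g_n = 2·3^n − 5 for all n ≥ 1.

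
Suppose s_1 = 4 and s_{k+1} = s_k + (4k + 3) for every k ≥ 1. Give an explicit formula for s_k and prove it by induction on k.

Claim: s_k = 2k^2 + k + 1.

Base case: s_1 = 4, and 2·1^2 + 1 + 1 = 4.
Assume s_m = 2m^2 + m + 1.
Then s_{m+1} = s_m + (4m + 3) = (2m^2 + m + 1) + (4m + 3) = 2m^2 + 5m + 4,
and 2·(m+1)^2 + (m+1) + 1 = 2m^2 + 5m + 4.
Hence s_k = 2k^2 + k + 1 for every k ≥ 1, by induction.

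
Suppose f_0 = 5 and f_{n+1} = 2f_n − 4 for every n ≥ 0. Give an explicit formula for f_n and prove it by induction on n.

Claim: f_n = 2^n + 4.

Base case: f_0 = 5, and 2^0 + 4 = 1 + 4 = 5.
Assume f_k = 2^k + 4 for some k ≥ 0.
Then f_{k+1} = 2f_k − 4 = 2·(2^k + 4) − 4 = 2^{k+1} + 8 − 4 = 2^{k+1} + 4.
This completes the inductive step, so f_n = 2^n + 4 for all n ≥ 0.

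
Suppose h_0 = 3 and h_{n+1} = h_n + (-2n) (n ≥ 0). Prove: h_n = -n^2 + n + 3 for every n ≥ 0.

Base case: h_0 = 3, and -0^2 + 0 + 3 = 3.
Assume h_k = -k^2 + k + 3.
Then h_{k+1} = h_k + (-2k) = (-k^2 + k + 3) + (-2k) = -k^2 − k + 3,
and -(k+1)^2 + (k+1) + 3 = -k^2 − k + 3.
Hence h_n = -n^2 + n + 3 for every n ≥ 0, by induction.

h_n = -n^2 + n + 3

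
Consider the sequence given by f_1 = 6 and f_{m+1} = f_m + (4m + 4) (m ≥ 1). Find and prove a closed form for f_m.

Claim: f_m = 2m^2 + 2m + 2.

Base case: f_1 = 6, and 2·1^2 + 2·1 + 2 = 6.
Assume f_k = 2k^2 + 2k + 2.
Then f_{k+1} = f_k + (4k + 4) = (2k^2 + 2k + 2) + (4k + 4) = 2k^2 + 6k + 6,
and 2·(k+1)^2 + 2·(k+1) + 2 = 2k^2 + 6k + 6.
This completes the inductive step, so f_m = 2m^2 + 2m + 2 for all m ≥ 1.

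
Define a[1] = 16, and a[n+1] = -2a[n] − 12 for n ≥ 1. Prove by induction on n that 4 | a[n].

Base case: a[1] = 16 = 4·4, so 4 | a[1].
Assume 4 | a[m], so a[m] = 4t for some integer t.
Then a[m+1] = -2a[m] − 12 = -2·(4t) − 12 = 4(-2t − 3), so 4 | a[m+1].
Hence 4 | a[n] for every n ≥ 1, by induction.

4 | a[n]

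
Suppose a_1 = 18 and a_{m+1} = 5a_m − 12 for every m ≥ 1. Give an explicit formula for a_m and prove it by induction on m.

Claim: a_m = 3·5^m + 3.

Base case: a_1 = 18, and 3·5^1 + 3 = 15 + 3 = 18.
Assume a_r = 3·5^r + 3 for some r ≥ 1.
Then a_{r+1} = 5a_r − 12 = 5·(3·5^r + 3) − 12 = 15·5^r + 15 − 12 = 3·5^{r+1} + 3.
By induction, a_m = 3·5^m + 3 for all m ≥ 1.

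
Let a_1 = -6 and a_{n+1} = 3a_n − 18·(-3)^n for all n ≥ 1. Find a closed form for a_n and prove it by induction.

Claim: a_n = 3^n + 3·(-3)^n.

Base case: a_1 = -6, and 3^1 + 3·(-3)^1 = 3 − 9 = -6.
Assume a_j = 3^j + 3·(-3)^j for some j ≥ 1.
Then a_{j+1} = 3a_j − 18·(-3)^j = 3·(3^j + 3·(-3)^j) − 18·(-3)^j = 3^{j+1} + 9·(-3)^j − 18·(-3)^j = 3^{j+1} − 9·(-3)^j = 3^{j+1} + 3·(-3)^{j+1}.
This completes the inductive step, so a_n = 3^n + 3·(-3)^n for all n ≥ 1.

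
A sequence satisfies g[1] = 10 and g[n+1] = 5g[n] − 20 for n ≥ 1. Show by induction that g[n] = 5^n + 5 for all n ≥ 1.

Base case: g[1] = 10, and 5^1 + 5 = 5 + 5 = 10.
Assume g[k] = 5^k + 5 for some k ≥ 1.
Then g[k+1] = 5g[k] − 20 = 5·(5^k + 5) − 20 = 5^{k+1} + 25 − 20 = 5^{k+1} + 5.
Hence g[n] = 5^n + 5 for every n ≥ 1, by induction.

g[n] = 5^n + 5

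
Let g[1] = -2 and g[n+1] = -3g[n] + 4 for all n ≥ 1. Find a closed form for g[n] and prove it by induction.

Claim: g[n] = (-3)^n + 1.

Base case: g[1] = -2, and (-3)^1 + 1 = -3 + 1 = -2.
Assume g[r] = (-3)^r + 1 for some r ≥ 1.
Then g[r+1] = -3g[r] + 4 = -3·((-3)^r + 1) + 4 = -3·(-3)^r − 3 + 4 = (-3)^{r+1} + 1.
By induction, g[n] = (-3)^n + 1 for all n ≥ 1.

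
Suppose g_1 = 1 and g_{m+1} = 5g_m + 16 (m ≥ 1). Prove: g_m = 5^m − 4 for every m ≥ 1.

Base case: g_1 = 1, and 5^1 − 4 = 5 − 4 = 1.
Assume g_k = 5^k − 4 for some k ≥ 1.
Then g_{k+1} = 5g_k + 16 = 5·(5^k − 4) + 16 = 5^{k+1} − 20 + 16 = 5^{k+1} − 4.
Hence g_m = 5^m − 4 for every m ≥ 1, by induction.

g_m = 5^m − 4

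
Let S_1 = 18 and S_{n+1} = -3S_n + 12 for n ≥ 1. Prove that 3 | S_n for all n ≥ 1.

Base case: S_1 = 18 = 3·6, so 3 | S_1.
Assume 3 | S_k, so S_k = 3t for some integer t.
Then S_{k+1} = -3S_k + 12 = -3·(3t) + 12 = 3(-3t + 4), so 3 | S_{k+1}.
By induction, 3 | S_n for all n ≥ 1.

3 | S_n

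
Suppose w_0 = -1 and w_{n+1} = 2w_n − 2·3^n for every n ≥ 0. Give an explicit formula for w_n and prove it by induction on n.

Claim: w_n = 2^n − 2·3^n.

Base case: w_0 = -1, and 2^0 − 2·3^0 = 1 − 2 = -1.
Assume w_k = 2^k − 2·3^k for some k ≥ 0.
Then w_{k+1} = 2w_k − 2·3^k = 2·(2^k − 2·3^k) − 2·3^k = 2^{k+1} − 4·3^k − 2·3^k = 2^{k+1} − 6·3^k = 2^{k+1} − 2·3^{k+1}.
Hence w_n = 2^n − 2·3^n for every n ≥ 0, by induction.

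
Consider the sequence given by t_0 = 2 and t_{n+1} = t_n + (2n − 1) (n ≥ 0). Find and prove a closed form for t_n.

Claim: t_n = n^2 − 2n + 2.

Base case: t_0 = 2, and 0^2 − 2·0 + 2 = 2.
Assume t_k = k^2 − 2k + 2.
Then t_{k+1} = t_k + (2k − 1) = (k^2 − 2k + 2) + (2k − 1) = k^2 + 1,
and (k+1)^2 − 2·(k+1) + 2 = k^2 + 1.
By induction, t_n = n^2 − 2n + 2 for all n ≥ 0.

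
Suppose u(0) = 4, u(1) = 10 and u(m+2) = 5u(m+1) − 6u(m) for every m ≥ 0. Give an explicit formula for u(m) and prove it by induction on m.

Claim: u(m) = 2·3^m + 2·2^m.

Base cases: u(0) = 4 and 2·3^0 + 2·2^0 = 4; u(1) = 10 and 2·3^1 + 2·2^1 = 10.
Assume u(i) = 2·3^i + 2·2^i for all 0 ≤ i ≤ j, where j ≥ 1.
Then u(j+1) = 5u(j) − 6u(j−1) = 5·(2·3^j + 2·2^j) − 6·(2·3^{j−1} + 2·2^{j−1}) = 2·(5·3 − 6)3^{j−1} + 2·(5·2 − 6)2^{j−1} = 18·3^{j−1} + 8·2^{j−1} = 2·3^{j+1} + 2·2^{j+1}.
So the formula holds for j+1, and by strong induction u(m) = 2·3^m + 2·2^m for all m ≥ 0.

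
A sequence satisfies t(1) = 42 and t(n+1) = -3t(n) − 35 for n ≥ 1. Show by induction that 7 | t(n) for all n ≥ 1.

Base case: t(1) = 42 = 7·6, so 7 | t(1).
Assume 7 | t(k), so t(k) = 7s for some integer s.
Then t(k+1) = -3t(k) − 35 = -3·(7s) − 35 = 7(-3s − 5), so 7 | t(k+1).
This completes the inductive step, so 7 | t(n) for all n ≥ 1.

7 | t(n)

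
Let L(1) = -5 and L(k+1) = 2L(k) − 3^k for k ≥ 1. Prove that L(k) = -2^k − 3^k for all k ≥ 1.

Base case: L(1) = -5, and -2^1 − 3^1 = -2 − 3 = -5.
Assume L(r) = -2^r − 3^r for some r ≥ 1.
Then L(r+1) = 2L(r) − 3^r = 2·(-2^r − 3^r) − 3^r = -2^{r+1} − 2·3^r − 3^r = -2^{r+1} − 3·3^r = -2^{r+1} − 3^{r+1}.
So the formula holds for r+1, and by induction L(k) = -2^k − 3^k for all k ≥ 1.

L(k) = -2^k − 3^k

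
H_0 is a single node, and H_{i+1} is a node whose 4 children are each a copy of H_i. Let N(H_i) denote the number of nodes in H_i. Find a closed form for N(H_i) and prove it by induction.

Claim: N(H_i) = (4^{i+1} − 1)/3.

Base case: N(H_0) = 1, and (4^{0+1} − 1)/3 = 1.
Assume N(H_k) = (4^{k+1} − 1)/3.
Then N(H_{k+1}) = 1 + 4N(H_k) = 1 + 4·(4^{k+1} − 1)/3 = 1 + (4^{k+2} − 4)/3 = (3 + 4^{k+2} − 4)/3 = (4^{k+2} − 1)/3.
By induction, N(H_i) = (4^{i+1} − 1)/3 for all i ≥ 0.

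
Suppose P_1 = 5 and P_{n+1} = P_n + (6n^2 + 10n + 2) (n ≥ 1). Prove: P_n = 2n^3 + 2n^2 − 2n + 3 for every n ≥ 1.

Base case: P_1 = 5, and 2·1^3 + 2·1^2 − 2·1 + 3 = 5.
Assume P_m = 2m^3 + 2m^2 − 2m + 3.
Then P_{m+1} = P_m + (6m^2 + 10m + 2) = (2m^3 + 2m^2 − 2m + 3) + (6m^2 + 10m + 2) = 2m^3 + 8m^2 + 8m + 5,
and 2·(m+1)^3 + 2·(m+1)^2 − 2·(m+1) + 3 = 2m^3 + 8m^2 + 8m + 5.
By induction, P_n = 2n^3 + 2n^2 − 2n + 3 for all n ≥ 1.

P_n = 2n^3 + 2n^2 − 2n + 3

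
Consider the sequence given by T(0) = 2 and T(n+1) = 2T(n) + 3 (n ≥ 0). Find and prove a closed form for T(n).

Claim: T(n) = 5·2^n − 3.

Base case: T(0) = 2, and 5·2^0 − 3 = 5 − 3 = 2.
Assume T(m) = 5·2^m − 3 for some m ≥ 0.
Then T(m+1) = 2T(m) + 3 = 2·(5·2^m − 3) + 3 = 10·2^m − 6 + 3 = 5·2^{m+1} − 3.
So the formula holds for m+1, and by induction T(n) = 5·2^n − 3 for all n ≥ 0.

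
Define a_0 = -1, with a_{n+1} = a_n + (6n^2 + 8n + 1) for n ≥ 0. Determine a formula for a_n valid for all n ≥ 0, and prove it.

Claim: a_n = 2n^3 + n^2 − 2n − 1.

Base case: a_0 = -1, and 2·0^3 + 0^2 − 2·0 − 1 = -1.
Assume a_k = 2k^3 + k^2 − 2k − 1.
Then a_{k+1} = a_k + (6k^2 + 8k + 1) = (2k^3 + k^2 − 2k − 1) + (6k^2 + 8k + 1) = 2k^3 + 7k^2 + 6k,
and 2·(k+1)^3 + (k+1)^2 − 2·(k+1) − 1 = 2k^3 + 7k^2 + 6k.
Hence a_n = 2n^3 + n^2 − 2n − 1 for every n ≥ 0, by induction.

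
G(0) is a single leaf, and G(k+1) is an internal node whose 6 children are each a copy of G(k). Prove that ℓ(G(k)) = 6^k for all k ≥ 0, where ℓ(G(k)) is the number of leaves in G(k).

Base case: ℓ(G(0)) = 1, and 6^0 = 1.
Assume ℓ(G(m)) = 6^m.
Then ℓ(G(m+1)) = 6·ℓ(G(m)) = 6·6^m = 6^{m+1}.
So the formula holds for m+1, and by induction ℓ(G(k)) = 6^k for all k ≥ 0.

ℓ(G(k)) = 6^k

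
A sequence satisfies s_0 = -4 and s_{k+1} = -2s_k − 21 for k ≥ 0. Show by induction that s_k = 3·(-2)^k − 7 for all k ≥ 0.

Base case: s_0 = -4, and 3·(-2)^0 − 7 = 3 − 7 = -4.
Assume s_m = 3·(-2)^m − 7 for some m ≥ 0.
Then s_{m+1} = -2s_m − 21 = -2·(3·(-2)^m − 7) − 21 = -6·(-2)^m + 14 − 21 = 3·(-2)^{m+1} − 7.
This completes the inductive step, so s_k = 3·(-2)^k − 7 for all k ≥ 0.

s_k = 3·(-2)^k − 7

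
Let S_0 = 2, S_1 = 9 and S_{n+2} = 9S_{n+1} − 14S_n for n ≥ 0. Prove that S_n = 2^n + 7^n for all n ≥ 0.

Base cases: S_0 = 2 and 2^0 + 7^0 = 2; S_1 = 9 and 2^1 + 7^1 = 9.
Assume S_j = 2^j + 7^j for all 0 ≤ j ≤ k, where k ≥ 1.
Then S_{k+1} = 9S_k − 14S_{k−1} = 9·(2^k + 7^k) − 14·(2^{k−1} + 7^{k−1}) = (9·2 − 14)2^{k−1} + (9·7 − 14)7^{k−1} = 4·2^{k−1} + 49·7^{k−1} = 2^{k+1} + 7^{k+1}.
So the formula holds for k+1, and by strong induction S_n = 2^n + 7^n for all n ≥ 0.

S_n = 2^n + 7^n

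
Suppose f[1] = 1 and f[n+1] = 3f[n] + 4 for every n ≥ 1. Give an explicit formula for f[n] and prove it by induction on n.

Claim: f[n] = 3^n − 2.

Base case: f[1] = 1, and 3^1 − 2 = 3 − 2 = 1.
Assume f[j] = 3^j − 2 for some j ≥ 1.
Then f[j+1] = 3f[j] + 4 = 3·(3^j − 2) + 4 = 3^{j+1} − 6 + 4 = 3^{j+1} − 2.
This completes the inductive step, so f[n] = 3^n − 2 for all n ≥ 1.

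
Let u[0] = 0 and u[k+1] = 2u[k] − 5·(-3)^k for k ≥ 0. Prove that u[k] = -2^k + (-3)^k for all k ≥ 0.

Base case: u[0] = 0, and -2^0 + (-3)^0 = -1 + 1 = 0.
Assume u[j] = -2^j + (-3)^j for some j ≥ 0.
Then u[j+1] = 2u[j] − 5·(-3)^j = 2·(-2^j + (-3)^j) − 5·(-3)^j = -2^{j+1} + 2·(-3)^j − 5·(-3)^j = -2^{j+1} − 3·(-3)^j = -2^{j+1} + (-3)^{j+1}.
Hence u[k] = -2^k + (-3)^k for every k ≥ 0, by induction.

u[k] = -2^k + (-3)^k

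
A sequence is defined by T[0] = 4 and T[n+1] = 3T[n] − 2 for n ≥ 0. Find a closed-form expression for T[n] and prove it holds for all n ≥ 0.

Claim: T[n] = 3^{n+1} + 1.

Base case: T[0] = 4, and 3^{0+1} + 1 = 3 + 1 = 4.
Assume T[r] = 3^{r+1} + 1 for some r ≥ 0.
Then T[r+1] = 3T[r] − 2 = 3·(3^{r+1} + 1) − 2 = 3^{r+2} + 3 − 2 = 3^{r+2} + 1.
So the formula holds for r+1, and by induction T[n] = 3^{n+1} + 1 for all n ≥ 0.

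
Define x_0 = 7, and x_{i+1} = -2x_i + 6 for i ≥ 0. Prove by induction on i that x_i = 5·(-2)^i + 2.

Base case: x_0 = 7, and 5·(-2)^0 + 2 = 5 + 2 = 7.
Assume x_r = 5·(-2)^r + 2 for some r ≥ 0.
Then x_{r+1} = -2x_r + 6 = -2·(5·(-2)^r + 2) + 6 = -10·(-2)^r − 4 + 6 = 5·(-2)^{r+1} + 2.
This completes the inductive step, so x_i = 5·(-2)^i + 2 for all i ≥ 0.

x_i = 5·(-2)^i + 2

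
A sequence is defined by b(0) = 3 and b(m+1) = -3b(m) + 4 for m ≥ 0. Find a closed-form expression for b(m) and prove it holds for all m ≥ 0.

Claim: b(m) = 2·(-3)^m + 1.

Base case: b(0) = 3, and 2·(-3)^0 + 1 = 2 + 1 = 3.
Assume b(r) = 2·(-3)^r + 1 for some r ≥ 0.
Then b(r+1) = -3b(r) + 4 = -3·(2·(-3)^r + 1) + 4 = -6·(-3)^r − 3 + 4 = 2·(-3)^{r+1} + 1.
Hence b(m) = 2·(-3)^m + 1 for every m ≥ 0, by induction.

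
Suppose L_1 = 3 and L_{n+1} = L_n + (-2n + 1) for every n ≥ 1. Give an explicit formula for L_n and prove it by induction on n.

Claim: L_n = -n^2 + 2n + 2.

Base case: L_1 = 3, and -1^2 + 2·1 + 2 = 3.
Assume L_k = -k^2 + 2k + 2.
Then L_{k+1} = L_k + (-2k + 1) = (-k^2 + 2k + 2) + (-2k + 1) = -k^2 + 3,
and -(k+1)^2 + 2·(k+1) + 2 = -k^2 + 3.
Hence L_n = -n^2 + 2n + 2 for every n ≥ 1, by induction.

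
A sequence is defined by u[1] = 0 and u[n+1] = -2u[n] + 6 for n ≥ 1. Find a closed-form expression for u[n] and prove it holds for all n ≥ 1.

Claim: u[n] = (-2)^n + 2.

Base case: u[1] = 0, and (-2)^1 + 2 = -2 + 2 = 0.
Assume u[m] = (-2)^m + 2 for some m ≥ 1.
Then u[m+1] = -2u[m] + 6 = -2·((-2)^m + 2) + 6 = -2·(-2)^m − 4 + 6 = (-2)^{m+1} + 2.
So the formula holds for m+1, and by induction u[n] = (-2)^n + 2 for all n ≥ 1.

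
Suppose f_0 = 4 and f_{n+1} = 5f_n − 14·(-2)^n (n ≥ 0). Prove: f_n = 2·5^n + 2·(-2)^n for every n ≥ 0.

Base case: f_0 = 4, and 2·5^0 + 2·(-2)^0 = 2 + 2 = 4.
Assume f_m = 2·5^m + 2·(-2)^m for some m ≥ 0.
Then f_{m+1} = 5f_m − 14·(-2)^m = 5·(2·5^m + 2·(-2)^m) − 14·(-2)^m = 2·5^{m+1} + 10·(-2)^m − 14·(-2)^m = 2·5^{m+1} − 4·(-2)^m = 2·5^{m+1} + 2·(-2)^{m+1}.
This completes the inductive step, so f_n = 2·5^n + 2·(-2)^n for all n ≥ 0.

f_n = 2·5^n + 2·(-2)^n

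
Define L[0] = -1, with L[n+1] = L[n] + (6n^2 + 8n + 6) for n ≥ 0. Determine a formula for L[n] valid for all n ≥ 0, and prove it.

Claim: L[n] = 2n^3 + n^2 + 3n − 1.

Base case: L[0] = -1, and 2·0^3 + 0^2 + 3·0 − 1 = -1.
Assume L[j] = 2j^3 + j^2 + 3j − 1.
Then L[j+1] = L[j] + (6j^2 + 8j + 6) = (2j^3 + j^2 + 3j − 1) + (6j^2 + 8j + 6) = 2j^3 + 7j^2 + 11j + 5,
and 2·(j+1)^3 + (j+1)^2 + 3·(j+1) − 1 = 2j^3 + 7j^2 + 11j + 5.
Hence L[n] = 2n^3 + n^2 + 3n − 1 for every n ≥ 0, by induction.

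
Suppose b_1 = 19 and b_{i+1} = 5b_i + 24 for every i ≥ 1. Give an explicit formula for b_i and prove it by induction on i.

Claim: b_i = 5^{i+1} − 6.

Base case: b_1 = 19, and 5^{1+1} − 6 = 25 − 6 = 19.
Assume b_k = 5^{k+1} − 6 for some k ≥ 1.
Then b_{k+1} = 5b_k + 24 = 5·(5^{k+1} − 6) + 24 = 5^{k+2} − 30 + 24 = 5^{k+2} − 6.
This completes the inductive step, so b_i = 5^{i+1} − 6 for all i ≥ 1.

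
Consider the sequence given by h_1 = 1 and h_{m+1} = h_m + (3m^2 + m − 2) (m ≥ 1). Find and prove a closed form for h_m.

Claim: h_m = m^3 − m^2 − 2m + 3.

Base case: h_1 = 1, and 1^3 − 1^2 − 2·1 + 3 = 1.
Assume h_j = j^3 − j^2 − 2j + 3.
Then h_{j+1} = h_j + (3j^2 + j − 2) = (j^3 − j^2 − 2j + 3) + (3j^2 + j − 2) = j^3 + 2j^2 − j + 1,
and (j+1)^3 − (j+1)^2 − 2·(j+1) + 3 = j^3 + 2j^2 − j + 1.
By induction, h_m = m^3 − m^2 − 2m + 3 for all m ≥ 1.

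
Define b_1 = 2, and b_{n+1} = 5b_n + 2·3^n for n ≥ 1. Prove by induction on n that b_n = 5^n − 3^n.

Base case: b_1 = 2, and 5^1 − 3^1 = 5 − 3 = 2.
Assume b_m = 5^m − 3^m for some m ≥ 1.
Then b_{m+1} = 5b_m + 2·3^m = 5·(5^m − 3^m) + 2·3^m = 5^{m+1} − 5·3^m + 2·3^m = 5^{m+1} − 3·3^m = 5^{m+1} − 3^{m+1}.
By induction, b_n = 5^n − 3^n for all n ≥ 1.

b_n = 5^n − 3^n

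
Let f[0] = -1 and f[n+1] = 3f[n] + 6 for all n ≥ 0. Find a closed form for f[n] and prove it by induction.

Claim: f[n] = 2·3^n − 3.

Base case: f[0] = -1, and 2·3^0 − 3 = 2 − 3 = -1.
Assume f[m] = 2·3^m − 3 for some m ≥ 0.
Then f[m+1] = 3f[m] + 6 = 3·(2·3^m − 3) + 6 = 6·3^m − 9 + 6 = 2·3^{m+1} − 3.
So the formula holds for m+1, and by induction f[n] = 2·3^n − 3 for all n ≥ 0.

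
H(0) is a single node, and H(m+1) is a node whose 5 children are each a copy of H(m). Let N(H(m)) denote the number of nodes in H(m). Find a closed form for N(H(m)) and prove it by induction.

Claim: N(H(m)) = (5^{m+1} − 1)/4.

Base case: N(H(0)) = 1, and (5^{0+1} − 1)/4 = 1.
Assume N(H(j)) = (5^{j+1} − 1)/4.
Then N(H(j+1)) = 1 + 5N(H(j)) = 1 + 5·(5^{j+1} − 1)/4 = 1 + (5^{j+2} − 5)/4 = (4 + 5^{j+2} − 5)/4 = (5^{j+2} − 1)/4.
Hence N(H(m)) = (5^{m+1} − 1)/4 for every m ≥ 0, by induction.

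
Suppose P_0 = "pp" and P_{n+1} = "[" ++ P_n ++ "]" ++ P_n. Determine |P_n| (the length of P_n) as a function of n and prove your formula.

Claim: |P_n| = 2^{n+2} − 2.

Base case: |P_0| = 2, and 2^{0+2} − 2 = 2.
Assume |P_j| = 2^{j+2} − 2.
Then |P_{j+1}| = 1 + |P_j| + 1 + |P_j| = 2|P_j| + 2 = 2(2^{j+2} − 2) + 2 = 2^{j+3} − 4 + 2 = 2^{j+3} − 2.
So the formula holds for j+1, and by induction |P_n| = 2^{n+2} − 2 for all n ≥ 0.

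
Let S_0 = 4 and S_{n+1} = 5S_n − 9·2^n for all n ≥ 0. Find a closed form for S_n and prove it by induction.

Claim: S_n = 5^n + 3·2^n.

Base case: S_0 = 4, and 5^0 + 3·2^0 = 1 + 3 = 4.
Assume S_m = 5^m + 3·2^m for some m ≥ 0.
Then S_{m+1} = 5S_m − 9·2^m = 5·(5^m + 3·2^m) − 9·2^m = 5^{m+1} + 15·2^m − 9·2^m = 5^{m+1} + 6·2^m = 5^{m+1} + 3·2^{m+1}.
So the formula holds for m+1, and by induction S_n = 5^n + 3·2^n for all n ≥ 0.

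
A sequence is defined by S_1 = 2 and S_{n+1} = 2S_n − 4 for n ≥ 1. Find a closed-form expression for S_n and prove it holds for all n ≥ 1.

Claim: S_n = -2^n + 4.

Base case: S_1 = 2, and -2^1 + 4 = -2 + 4 = 2.
Assume S_r = -2^r + 4 for some r ≥ 1.
Then S_{r+1} = 2S_r − 4 = 2·(-2^r + 4) − 4 = -2^{r+1} + 8 − 4 = -2^{r+1} + 4.
Hence S_n = -2^n + 4 for every n ≥ 1, by induction.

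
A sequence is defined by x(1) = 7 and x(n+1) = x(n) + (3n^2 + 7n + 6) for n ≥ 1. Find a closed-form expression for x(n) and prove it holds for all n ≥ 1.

Claim: x(n) = n^3 + 2n^2 + 3n + 1.

Base case: x(1) = 7, and 1^3 + 2·1^2 + 3·1 + 1 = 7.
Assume x(m) = m^3 + 2m^2 + 3m + 1.
Then x(m+1) = x(m) + (3m^2 + 7m + 6) = (m^3 + 2m^2 + 3m + 1) + (3m^2 + 7m + 6) = m^3 + 5m^2 + 10m + 7,
and (m+1)^3 + 2·(m+1)^2 + 3·(m+1) + 1 = m^3 + 5m^2 + 10m + 7.
By induction, x(n) = n^3 + 2n^2 + 3n + 1 for all n ≥ 1.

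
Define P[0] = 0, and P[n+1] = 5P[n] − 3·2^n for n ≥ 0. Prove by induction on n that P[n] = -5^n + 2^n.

Base case: P[0] = 0, and -5^0 + 2^0 = -1 + 1 = 0.
Assume P[k] = -5^k + 2^k for some k ≥ 0.
Then P[k+1] = 5P[k] − 3·2^k = 5·(-5^k + 2^k) − 3·2^k = -5^{k+1} + 5·2^k − 3·2^k = -5^{k+1} + 2·2^k = -5^{k+1} + 2^{k+1}.
By induction, P[n] = -5^n + 2^n for all n ≥ 0.

P[n] = -5^n + 2^n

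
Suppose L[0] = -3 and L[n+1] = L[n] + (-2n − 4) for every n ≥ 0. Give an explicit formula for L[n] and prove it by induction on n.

Claim: L[n] = -n^2 − 3n − 3.

Base case: L[0] = -3, and -0^2 − 3·0 − 3 = -3.
Assume L[m] = -m^2 − 3m − 3.
Then L[m+1] = L[m] + (-2m − 4) = (-m^2 − 3m − 3) + (-2m − 4) = -m^2 − 5m − 7,
and -(m+1)^2 − 3·(m+1) − 3 = -m^2 − 5m − 7.
This completes the inductive step, so L[n] = -n^2 − 3n − 3 for all n ≥ 0.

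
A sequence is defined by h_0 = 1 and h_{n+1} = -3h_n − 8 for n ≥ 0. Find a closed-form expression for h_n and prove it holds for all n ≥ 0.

Claim: h_n = 3·(-3)^n − 2.

Base case: h_0 = 1, and 3·(-3)^0 − 2 = 3 − 2 = 1.
Assume h_r = 3·(-3)^r − 2 for some r ≥ 0.
Then h_{r+1} = -3h_r − 8 = -3·(3·(-3)^r − 2) − 8 = -9·(-3)^r + 6 − 8 = 3·(-3)^{r+1} − 2.
By induction, h_n = 3·(-3)^n − 2 for all n ≥ 0.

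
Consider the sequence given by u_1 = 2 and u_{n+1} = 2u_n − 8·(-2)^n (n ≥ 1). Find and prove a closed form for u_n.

Claim: u_n = 3·2^n + 2·(-2)^n.

Base case: u_1 = 2, and 3·2^1 + 2·(-2)^1 = 6 − 4 = 2.
Assume u_k = 3·2^k + 2·(-2)^k for some k ≥ 1.
Then u_{k+1} = 2u_k − 8·(-2)^k = 2·(3·2^k + 2·(-2)^k) − 8·(-2)^k = 3·2^{k+1} + 4·(-2)^k − 8·(-2)^k = 3·2^{k+1} − 4·(-2)^k = 3·2^{k+1} + 2·(-2)^{k+1}.
Hence u_n = 3·2^n + 2·(-2)^n for every n ≥ 1, by induction.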